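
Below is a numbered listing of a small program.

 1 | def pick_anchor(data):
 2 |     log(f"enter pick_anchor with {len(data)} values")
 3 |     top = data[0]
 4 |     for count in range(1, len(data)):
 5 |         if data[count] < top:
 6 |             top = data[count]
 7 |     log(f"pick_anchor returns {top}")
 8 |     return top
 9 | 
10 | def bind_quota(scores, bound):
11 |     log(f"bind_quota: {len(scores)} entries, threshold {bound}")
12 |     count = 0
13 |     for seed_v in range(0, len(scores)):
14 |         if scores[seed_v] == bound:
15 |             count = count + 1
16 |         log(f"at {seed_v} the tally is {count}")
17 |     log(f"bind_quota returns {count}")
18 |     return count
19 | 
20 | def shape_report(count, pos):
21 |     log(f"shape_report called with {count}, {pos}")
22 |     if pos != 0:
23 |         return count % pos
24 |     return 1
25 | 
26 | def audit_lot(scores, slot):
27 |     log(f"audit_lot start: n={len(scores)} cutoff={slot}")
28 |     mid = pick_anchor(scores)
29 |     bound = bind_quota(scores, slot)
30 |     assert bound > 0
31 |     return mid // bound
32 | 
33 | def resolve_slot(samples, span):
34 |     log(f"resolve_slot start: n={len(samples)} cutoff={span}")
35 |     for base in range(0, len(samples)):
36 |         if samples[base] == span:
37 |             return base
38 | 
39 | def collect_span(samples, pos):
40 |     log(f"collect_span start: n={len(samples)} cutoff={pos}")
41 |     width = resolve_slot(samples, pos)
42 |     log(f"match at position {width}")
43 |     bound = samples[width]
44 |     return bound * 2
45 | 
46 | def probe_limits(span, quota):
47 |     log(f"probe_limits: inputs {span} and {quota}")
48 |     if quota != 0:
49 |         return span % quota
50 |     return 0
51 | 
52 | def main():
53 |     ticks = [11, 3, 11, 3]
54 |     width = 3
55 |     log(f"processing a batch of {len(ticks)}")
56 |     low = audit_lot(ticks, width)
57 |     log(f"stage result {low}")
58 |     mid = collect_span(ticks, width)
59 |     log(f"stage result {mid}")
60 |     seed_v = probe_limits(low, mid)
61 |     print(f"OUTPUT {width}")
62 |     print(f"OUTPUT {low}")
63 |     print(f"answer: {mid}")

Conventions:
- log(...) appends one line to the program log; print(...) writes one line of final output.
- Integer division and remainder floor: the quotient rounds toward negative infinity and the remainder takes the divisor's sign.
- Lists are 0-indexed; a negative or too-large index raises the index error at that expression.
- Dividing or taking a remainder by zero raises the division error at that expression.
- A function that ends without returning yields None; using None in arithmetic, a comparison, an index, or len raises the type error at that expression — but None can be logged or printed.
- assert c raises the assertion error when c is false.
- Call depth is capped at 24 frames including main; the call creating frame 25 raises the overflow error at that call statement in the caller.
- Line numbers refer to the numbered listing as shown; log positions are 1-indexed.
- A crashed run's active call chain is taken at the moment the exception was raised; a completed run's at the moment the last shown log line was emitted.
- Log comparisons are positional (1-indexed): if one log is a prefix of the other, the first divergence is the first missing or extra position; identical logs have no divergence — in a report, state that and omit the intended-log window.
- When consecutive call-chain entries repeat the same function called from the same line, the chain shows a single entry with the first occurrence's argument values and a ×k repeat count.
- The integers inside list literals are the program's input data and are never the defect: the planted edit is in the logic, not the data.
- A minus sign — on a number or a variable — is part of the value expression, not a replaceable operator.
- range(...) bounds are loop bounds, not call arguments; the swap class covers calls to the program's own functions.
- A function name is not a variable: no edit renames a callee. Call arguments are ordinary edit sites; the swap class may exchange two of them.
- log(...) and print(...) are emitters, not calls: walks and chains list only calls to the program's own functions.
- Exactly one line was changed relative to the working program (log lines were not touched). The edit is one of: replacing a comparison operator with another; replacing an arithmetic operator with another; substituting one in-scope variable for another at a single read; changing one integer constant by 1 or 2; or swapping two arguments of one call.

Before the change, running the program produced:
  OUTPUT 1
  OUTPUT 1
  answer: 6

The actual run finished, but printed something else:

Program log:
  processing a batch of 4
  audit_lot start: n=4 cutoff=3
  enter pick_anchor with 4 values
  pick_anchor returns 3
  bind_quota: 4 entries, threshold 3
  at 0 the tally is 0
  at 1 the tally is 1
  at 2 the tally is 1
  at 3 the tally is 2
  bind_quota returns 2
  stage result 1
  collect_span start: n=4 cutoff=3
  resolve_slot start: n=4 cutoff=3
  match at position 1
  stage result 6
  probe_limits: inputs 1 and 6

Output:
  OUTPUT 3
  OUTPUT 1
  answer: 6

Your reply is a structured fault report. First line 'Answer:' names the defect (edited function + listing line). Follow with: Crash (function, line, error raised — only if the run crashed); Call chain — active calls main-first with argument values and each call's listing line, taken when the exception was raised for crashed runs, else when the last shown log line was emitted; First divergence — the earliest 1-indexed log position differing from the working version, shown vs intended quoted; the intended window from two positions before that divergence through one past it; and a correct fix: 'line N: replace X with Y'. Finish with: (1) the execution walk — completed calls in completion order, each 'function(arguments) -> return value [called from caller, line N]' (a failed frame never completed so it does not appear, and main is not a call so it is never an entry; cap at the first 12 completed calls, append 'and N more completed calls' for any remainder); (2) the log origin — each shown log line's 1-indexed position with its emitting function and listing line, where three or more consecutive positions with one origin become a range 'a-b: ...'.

Answer: the defect is in main at line 61.
Key observation: Log streams are identical — the defect surfaces only in the printed output.
Call chain: main -> probe_limits(1, 6) (called at line 60).
First divergence: none — the logs agree in full.
Execution walk:
  pick_anchor([11, 3, 11, 3]) -> 3  [called from audit_lot, line 28]
  bind_quota([11, 3, 11, 3], 3) -> 2  [called from audit_lot, line 29]
  audit_lot([11, 3, 11, 3], 3) -> 1  [called from main, line 56]
  resolve_slot([11, 3, 11, 3], 3) -> 1  [called from collect_span, line 41]
  collect_span([11, 3, 11, 3], 3) -> 6  [called from main, line 58]
  probe_limits(1, 6) -> 1  [called from main, line 60]
Origin of each log line:
  1: logged in main at line 55
  2: logged in audit_lot at line 27
  3: logged in pick_anchor at line 2
  4: logged in pick_anchor at line 7
  5: logged in bind_quota at line 11
  6-9: logged in bind_quota at line 16
  10: logged in bind_quota at line 17
  11: logged in main at line 57
  12: logged in collect_span at line 40
  13: logged in resolve_slot at line 34
  14: logged in collect_span at line 42
  15: logged in main at line 59
  16: logged in probe_limits at line 47
A correct fix: line 61: replace `width` with `seed_v`.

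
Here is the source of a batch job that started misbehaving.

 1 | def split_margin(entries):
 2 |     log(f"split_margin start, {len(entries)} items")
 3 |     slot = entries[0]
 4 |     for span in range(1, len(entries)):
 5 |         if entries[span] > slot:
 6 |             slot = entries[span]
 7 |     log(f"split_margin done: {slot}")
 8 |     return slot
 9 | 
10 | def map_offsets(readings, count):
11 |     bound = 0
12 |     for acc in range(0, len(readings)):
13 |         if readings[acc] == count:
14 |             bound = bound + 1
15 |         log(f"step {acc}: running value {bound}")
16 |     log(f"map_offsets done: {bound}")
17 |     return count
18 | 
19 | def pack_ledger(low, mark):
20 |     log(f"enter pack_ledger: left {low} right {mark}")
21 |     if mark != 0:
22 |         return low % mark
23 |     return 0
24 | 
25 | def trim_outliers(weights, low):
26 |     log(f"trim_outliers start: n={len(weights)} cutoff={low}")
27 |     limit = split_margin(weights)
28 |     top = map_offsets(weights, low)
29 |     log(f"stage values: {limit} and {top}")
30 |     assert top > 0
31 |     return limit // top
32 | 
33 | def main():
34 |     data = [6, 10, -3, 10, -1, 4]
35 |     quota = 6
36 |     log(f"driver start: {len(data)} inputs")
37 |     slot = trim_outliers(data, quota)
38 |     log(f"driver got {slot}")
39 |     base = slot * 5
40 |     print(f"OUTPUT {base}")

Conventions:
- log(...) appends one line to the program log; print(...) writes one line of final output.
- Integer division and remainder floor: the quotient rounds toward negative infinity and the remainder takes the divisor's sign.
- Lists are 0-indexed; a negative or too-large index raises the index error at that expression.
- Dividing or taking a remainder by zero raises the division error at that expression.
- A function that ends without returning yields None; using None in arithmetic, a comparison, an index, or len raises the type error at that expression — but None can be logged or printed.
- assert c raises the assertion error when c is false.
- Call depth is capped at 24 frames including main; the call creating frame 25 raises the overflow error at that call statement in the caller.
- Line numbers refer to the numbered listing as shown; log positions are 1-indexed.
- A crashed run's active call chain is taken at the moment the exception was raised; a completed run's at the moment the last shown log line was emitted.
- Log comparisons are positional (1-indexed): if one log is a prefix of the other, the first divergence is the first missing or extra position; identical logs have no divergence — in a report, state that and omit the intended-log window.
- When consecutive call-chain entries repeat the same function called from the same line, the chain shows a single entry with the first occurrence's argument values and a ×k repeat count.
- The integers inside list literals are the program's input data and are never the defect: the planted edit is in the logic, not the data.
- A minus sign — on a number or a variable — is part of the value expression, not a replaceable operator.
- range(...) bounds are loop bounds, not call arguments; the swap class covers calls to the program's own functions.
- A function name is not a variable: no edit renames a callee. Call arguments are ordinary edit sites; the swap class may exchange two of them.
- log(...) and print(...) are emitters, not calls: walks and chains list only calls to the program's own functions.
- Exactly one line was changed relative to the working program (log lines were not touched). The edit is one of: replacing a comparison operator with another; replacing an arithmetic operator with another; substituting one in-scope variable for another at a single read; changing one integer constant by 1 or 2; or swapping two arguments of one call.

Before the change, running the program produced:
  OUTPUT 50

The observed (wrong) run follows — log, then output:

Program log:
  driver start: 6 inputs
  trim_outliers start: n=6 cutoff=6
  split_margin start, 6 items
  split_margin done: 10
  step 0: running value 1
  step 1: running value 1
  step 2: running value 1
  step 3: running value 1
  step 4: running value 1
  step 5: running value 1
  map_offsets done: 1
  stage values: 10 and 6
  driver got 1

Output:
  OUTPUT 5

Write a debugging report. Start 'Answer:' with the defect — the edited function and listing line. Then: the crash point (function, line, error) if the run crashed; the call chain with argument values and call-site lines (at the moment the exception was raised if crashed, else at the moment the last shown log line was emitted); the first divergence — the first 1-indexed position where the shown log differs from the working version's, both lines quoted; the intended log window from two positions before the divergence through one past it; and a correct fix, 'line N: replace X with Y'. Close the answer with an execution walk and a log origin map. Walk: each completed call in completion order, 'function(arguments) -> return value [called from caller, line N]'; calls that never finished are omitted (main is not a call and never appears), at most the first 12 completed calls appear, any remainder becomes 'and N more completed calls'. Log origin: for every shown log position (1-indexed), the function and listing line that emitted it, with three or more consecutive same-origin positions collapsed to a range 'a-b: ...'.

Answer: the defect is in map_offsets at line 17.
Key observation: The log first diverges at position 12: the faulty run prints 'stage values: 10 and 6' where the working version prints 'stage values: 10 and 1'.
Call chain: main.
First divergence: position 12 — the shown line 'stage values: 10 and 6' should read 'stage values: 10 and 1'.
Intended log window:
  10: step 5: running value 1
  11: map_offsets done: 1
  12: stage values: 10 and 1
  13: driver got 10
Execution walk:
  split_margin([6, 10, -3, 10, -1, 4]) -> 10  [called from trim_outliers, line 27]
  map_offsets([6, 10, -3, 10, -1, 4], 6) -> 6  [called from trim_outliers, line 28]
  trim_outliers([6, 10, -3, 10, -1, 4], 6) -> 1  [called from main, line 37]
Log origins:
  1: logged in main at line 36
  2: logged in trim_outliers at line 26
  3: logged in split_margin at line 2
  4: logged in split_margin at line 7
  5-10: logged in map_offsets at line 15
  11: logged in map_offsets at line 16
  12: logged in trim_outliers at line 29
  13: logged in main at line 38
A correct fix: line 17: replace `count` with `bound`.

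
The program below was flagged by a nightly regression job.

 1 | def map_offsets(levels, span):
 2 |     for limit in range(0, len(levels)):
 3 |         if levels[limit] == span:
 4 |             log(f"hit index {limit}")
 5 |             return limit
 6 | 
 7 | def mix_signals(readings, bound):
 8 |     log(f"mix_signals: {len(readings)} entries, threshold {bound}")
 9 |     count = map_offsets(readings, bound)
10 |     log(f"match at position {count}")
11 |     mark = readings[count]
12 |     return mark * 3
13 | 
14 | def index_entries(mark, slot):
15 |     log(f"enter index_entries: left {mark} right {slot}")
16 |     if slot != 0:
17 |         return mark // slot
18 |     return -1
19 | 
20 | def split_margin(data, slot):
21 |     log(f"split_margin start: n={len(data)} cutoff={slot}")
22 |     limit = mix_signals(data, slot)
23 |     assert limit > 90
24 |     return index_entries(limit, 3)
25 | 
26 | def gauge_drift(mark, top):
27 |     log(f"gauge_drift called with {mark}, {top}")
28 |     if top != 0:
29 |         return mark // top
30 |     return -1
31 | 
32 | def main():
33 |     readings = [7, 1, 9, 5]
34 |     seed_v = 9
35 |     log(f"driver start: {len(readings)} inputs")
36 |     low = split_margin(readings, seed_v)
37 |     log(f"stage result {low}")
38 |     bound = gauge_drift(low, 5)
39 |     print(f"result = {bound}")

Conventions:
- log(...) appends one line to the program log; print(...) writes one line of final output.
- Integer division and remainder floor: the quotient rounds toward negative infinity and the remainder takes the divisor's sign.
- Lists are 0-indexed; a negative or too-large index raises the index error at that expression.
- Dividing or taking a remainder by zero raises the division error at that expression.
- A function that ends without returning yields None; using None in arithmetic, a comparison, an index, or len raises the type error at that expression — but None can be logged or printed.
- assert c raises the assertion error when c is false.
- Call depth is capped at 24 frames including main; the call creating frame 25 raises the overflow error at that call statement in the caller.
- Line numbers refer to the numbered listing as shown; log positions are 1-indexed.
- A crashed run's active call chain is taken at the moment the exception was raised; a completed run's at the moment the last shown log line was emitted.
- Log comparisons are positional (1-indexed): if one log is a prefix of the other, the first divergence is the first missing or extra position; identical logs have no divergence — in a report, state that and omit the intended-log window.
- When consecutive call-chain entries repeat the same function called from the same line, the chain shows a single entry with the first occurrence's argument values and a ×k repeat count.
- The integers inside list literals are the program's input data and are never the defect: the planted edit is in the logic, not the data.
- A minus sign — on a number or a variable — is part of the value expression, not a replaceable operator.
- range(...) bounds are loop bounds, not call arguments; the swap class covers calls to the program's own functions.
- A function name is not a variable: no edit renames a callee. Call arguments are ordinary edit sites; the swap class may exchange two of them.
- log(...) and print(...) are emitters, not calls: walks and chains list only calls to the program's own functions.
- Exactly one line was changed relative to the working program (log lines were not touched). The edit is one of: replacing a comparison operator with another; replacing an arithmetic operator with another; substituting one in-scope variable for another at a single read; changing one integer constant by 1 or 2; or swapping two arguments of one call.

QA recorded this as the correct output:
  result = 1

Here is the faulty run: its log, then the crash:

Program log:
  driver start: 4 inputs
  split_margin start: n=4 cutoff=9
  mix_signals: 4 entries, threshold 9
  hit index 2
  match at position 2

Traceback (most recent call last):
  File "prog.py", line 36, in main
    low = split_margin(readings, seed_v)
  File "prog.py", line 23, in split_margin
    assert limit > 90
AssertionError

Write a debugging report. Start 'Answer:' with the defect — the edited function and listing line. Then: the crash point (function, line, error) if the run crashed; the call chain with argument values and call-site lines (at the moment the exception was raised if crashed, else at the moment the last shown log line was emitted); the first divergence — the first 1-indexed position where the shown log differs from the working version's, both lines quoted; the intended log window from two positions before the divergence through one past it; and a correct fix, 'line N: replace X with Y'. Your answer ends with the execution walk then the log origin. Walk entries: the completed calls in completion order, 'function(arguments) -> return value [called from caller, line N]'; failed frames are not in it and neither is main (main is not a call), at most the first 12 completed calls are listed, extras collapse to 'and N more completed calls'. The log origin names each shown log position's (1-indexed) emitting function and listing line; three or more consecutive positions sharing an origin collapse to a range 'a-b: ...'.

Answer: the defect is in split_margin at line 23.
Key observation: The shown log is a 5-line prefix of the intended one, whose next entry is 'enter index_entries: left 27 right 3'.
Crash: split_margin, line 23, AssertionError.
Call chain: main -> split_margin([7, 1, 9, 5], 9) (called at line 36).
First divergence: position 6 — after 5 matching lines the faulty run goes silent; intended next line 'enter index_entries: left 27 right 3'.
Intended log window:
  4: hit index 2
  5: match at position 2
  6: enter index_entries: left 27 right 3
  7: stage result 9
Execution walk:
  map_offsets([7, 1, 9, 5], 9) -> 2  [called from mix_signals, line 9]
  mix_signals([7, 1, 9, 5], 9) -> 27  [called from split_margin, line 22]
Log origin:
  1: logged in main at line 35
  2: logged in split_margin at line 21
  3: logged in mix_signals at line 8
  4: logged in map_offsets at line 4
  5: logged in mix_signals at line 10
A correct fix: line 23: replace `>` with `<=`.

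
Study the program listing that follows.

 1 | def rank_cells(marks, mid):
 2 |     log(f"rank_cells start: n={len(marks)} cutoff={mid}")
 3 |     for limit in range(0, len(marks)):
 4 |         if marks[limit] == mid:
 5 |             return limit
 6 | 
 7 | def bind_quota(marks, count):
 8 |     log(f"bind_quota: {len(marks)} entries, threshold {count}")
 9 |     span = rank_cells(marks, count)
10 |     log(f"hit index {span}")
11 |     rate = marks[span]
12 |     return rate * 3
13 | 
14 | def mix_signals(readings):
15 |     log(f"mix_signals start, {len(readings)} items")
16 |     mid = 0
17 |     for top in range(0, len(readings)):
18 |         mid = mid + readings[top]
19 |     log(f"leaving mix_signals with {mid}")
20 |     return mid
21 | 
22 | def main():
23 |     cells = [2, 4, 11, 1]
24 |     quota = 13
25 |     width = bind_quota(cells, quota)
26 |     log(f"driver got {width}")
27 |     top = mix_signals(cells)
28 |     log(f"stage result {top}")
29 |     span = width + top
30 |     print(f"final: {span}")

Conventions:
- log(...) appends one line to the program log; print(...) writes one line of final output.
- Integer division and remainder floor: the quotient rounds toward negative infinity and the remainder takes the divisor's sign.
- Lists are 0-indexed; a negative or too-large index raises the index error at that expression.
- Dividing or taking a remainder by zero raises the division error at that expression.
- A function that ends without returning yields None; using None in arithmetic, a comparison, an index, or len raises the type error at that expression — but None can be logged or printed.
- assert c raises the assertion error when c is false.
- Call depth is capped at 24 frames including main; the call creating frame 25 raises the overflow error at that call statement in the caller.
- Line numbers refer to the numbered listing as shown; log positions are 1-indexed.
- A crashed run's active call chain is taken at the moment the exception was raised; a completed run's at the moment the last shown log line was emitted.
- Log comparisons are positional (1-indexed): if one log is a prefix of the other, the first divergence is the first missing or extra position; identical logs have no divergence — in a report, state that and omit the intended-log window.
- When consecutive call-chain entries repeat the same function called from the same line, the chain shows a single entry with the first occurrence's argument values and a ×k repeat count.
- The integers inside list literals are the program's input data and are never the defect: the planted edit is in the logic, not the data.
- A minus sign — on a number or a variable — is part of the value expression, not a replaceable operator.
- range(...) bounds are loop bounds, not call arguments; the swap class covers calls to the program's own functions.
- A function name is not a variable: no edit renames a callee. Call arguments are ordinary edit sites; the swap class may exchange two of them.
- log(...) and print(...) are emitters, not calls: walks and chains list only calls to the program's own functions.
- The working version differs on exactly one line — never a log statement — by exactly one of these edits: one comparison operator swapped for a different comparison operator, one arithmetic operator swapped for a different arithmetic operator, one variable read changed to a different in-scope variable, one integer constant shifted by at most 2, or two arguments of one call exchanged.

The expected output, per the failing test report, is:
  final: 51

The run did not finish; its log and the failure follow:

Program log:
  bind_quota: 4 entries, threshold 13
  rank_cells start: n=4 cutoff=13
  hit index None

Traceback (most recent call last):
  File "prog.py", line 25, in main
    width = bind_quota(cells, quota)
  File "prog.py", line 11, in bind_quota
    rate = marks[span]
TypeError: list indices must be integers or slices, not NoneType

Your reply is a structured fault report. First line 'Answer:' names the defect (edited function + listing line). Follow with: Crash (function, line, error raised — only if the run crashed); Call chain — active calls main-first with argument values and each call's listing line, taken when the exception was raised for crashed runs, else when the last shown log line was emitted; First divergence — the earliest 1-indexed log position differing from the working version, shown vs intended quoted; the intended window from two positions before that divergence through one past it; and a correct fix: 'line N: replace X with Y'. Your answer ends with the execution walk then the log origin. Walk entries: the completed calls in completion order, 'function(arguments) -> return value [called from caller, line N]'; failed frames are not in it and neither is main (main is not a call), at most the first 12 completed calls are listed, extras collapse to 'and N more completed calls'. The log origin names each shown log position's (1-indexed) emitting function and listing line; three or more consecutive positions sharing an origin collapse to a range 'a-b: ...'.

Answer: the defect is in main at line 24.
Key fact: Everything matches until log position 1, which reads 'bind_quota: 4 entries, threshold 13' in place of 'bind_quota: 4 entries, threshold 11'.
Crash: bind_quota, line 11, TypeError.
Call chain: main -> bind_quota([2, 4, 11, 1], 13) (called at line 25).
First divergence: at position 1 the run shows 'bind_quota: 4 entries, threshold 13' where the working version logs 'bind_quota: 4 entries, threshold 11'.
Intended log window:
  1: bind_quota: 4 entries, threshold 11
  2: rank_cells start: n=4 cutoff=11
Execution walk:
  rank_cells([2, 4, 11, 1], 13) -> None  [called from bind_quota, line 9]
Log origin:
  1 — bind_quota, line 8
  2 — rank_cells, line 2
  3 — bind_quota, line 10
A correct fix: line 24: replace `13` with `11`.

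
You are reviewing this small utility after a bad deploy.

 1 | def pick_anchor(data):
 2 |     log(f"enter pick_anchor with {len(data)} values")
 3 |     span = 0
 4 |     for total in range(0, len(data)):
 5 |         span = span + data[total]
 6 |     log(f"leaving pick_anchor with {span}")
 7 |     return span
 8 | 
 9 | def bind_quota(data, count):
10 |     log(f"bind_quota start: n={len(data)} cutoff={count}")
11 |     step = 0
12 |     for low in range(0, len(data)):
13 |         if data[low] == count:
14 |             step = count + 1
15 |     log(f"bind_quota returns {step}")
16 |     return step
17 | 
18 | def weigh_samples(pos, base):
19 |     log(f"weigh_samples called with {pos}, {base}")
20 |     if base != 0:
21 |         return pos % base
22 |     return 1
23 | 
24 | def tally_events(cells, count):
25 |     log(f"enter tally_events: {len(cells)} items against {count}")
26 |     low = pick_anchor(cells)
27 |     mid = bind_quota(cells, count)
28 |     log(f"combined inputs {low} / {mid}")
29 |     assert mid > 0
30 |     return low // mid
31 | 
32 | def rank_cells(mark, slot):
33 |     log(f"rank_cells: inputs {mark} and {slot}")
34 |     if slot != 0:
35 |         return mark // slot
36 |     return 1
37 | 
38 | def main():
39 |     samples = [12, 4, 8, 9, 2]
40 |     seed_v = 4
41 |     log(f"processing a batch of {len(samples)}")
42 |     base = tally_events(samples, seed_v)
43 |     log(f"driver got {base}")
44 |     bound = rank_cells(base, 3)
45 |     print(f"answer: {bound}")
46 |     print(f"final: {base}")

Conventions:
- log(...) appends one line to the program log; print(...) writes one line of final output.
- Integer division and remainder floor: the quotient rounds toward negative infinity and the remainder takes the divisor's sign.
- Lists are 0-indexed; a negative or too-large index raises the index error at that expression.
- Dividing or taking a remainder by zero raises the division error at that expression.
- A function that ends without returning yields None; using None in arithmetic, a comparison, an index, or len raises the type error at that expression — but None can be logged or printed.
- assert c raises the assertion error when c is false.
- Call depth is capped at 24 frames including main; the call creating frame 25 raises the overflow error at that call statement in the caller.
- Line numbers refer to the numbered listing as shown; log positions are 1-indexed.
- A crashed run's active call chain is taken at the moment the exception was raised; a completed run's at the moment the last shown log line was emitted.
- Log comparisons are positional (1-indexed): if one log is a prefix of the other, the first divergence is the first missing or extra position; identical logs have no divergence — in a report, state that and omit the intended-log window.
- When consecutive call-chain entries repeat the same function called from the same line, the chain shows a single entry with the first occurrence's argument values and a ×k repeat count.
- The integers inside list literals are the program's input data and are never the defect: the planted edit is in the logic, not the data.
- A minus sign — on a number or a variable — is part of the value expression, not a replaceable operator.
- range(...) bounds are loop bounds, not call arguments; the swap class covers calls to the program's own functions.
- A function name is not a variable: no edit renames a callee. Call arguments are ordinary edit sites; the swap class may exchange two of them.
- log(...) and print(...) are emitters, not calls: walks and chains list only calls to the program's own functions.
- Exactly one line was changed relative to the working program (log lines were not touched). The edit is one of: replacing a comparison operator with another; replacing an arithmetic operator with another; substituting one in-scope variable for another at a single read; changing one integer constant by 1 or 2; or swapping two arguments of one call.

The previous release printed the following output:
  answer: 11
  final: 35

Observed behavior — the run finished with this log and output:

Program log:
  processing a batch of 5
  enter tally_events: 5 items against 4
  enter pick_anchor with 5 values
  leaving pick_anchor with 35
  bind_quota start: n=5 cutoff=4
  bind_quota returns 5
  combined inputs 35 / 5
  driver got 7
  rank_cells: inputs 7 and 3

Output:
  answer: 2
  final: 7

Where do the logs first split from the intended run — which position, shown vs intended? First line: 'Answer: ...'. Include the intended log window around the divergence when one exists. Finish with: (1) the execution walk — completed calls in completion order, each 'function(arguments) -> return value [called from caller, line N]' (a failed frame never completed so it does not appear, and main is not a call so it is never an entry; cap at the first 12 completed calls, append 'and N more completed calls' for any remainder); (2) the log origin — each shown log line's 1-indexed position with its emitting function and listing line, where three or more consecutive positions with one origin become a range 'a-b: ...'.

Answer: at position 6 the run shows 'bind_quota returns 5' where the working version logs 'bind_quota returns 1'.
Intended log window:
  4: leaving pick_anchor with 35
  5: bind_quota start: n=5 cutoff=4
  6: bind_quota returns 1
  7: combined inputs 35 / 1
Execution walk:
  pick_anchor([12, 4, 8, 9, 2]) -> 35  [called from tally_events, line 26]
  bind_quota([12, 4, 8, 9, 2], 4) -> 5  [called from tally_events, line 27]
  tally_events([12, 4, 8, 9, 2], 4) -> 7  [called from main, line 42]
  rank_cells(7, 3) -> 2  [called from main, line 44]
Log line origins:
  1: logged in main at line 41
  2: logged in tally_events at line 25
  3: logged in pick_anchor at line 2
  4: logged in pick_anchor at line 6
  5: logged in bind_quota at line 10
  6: logged in bind_quota at line 15
  7: logged in tally_events at line 28
  8: logged in main at line 43
  9: logged in rank_cells at line 33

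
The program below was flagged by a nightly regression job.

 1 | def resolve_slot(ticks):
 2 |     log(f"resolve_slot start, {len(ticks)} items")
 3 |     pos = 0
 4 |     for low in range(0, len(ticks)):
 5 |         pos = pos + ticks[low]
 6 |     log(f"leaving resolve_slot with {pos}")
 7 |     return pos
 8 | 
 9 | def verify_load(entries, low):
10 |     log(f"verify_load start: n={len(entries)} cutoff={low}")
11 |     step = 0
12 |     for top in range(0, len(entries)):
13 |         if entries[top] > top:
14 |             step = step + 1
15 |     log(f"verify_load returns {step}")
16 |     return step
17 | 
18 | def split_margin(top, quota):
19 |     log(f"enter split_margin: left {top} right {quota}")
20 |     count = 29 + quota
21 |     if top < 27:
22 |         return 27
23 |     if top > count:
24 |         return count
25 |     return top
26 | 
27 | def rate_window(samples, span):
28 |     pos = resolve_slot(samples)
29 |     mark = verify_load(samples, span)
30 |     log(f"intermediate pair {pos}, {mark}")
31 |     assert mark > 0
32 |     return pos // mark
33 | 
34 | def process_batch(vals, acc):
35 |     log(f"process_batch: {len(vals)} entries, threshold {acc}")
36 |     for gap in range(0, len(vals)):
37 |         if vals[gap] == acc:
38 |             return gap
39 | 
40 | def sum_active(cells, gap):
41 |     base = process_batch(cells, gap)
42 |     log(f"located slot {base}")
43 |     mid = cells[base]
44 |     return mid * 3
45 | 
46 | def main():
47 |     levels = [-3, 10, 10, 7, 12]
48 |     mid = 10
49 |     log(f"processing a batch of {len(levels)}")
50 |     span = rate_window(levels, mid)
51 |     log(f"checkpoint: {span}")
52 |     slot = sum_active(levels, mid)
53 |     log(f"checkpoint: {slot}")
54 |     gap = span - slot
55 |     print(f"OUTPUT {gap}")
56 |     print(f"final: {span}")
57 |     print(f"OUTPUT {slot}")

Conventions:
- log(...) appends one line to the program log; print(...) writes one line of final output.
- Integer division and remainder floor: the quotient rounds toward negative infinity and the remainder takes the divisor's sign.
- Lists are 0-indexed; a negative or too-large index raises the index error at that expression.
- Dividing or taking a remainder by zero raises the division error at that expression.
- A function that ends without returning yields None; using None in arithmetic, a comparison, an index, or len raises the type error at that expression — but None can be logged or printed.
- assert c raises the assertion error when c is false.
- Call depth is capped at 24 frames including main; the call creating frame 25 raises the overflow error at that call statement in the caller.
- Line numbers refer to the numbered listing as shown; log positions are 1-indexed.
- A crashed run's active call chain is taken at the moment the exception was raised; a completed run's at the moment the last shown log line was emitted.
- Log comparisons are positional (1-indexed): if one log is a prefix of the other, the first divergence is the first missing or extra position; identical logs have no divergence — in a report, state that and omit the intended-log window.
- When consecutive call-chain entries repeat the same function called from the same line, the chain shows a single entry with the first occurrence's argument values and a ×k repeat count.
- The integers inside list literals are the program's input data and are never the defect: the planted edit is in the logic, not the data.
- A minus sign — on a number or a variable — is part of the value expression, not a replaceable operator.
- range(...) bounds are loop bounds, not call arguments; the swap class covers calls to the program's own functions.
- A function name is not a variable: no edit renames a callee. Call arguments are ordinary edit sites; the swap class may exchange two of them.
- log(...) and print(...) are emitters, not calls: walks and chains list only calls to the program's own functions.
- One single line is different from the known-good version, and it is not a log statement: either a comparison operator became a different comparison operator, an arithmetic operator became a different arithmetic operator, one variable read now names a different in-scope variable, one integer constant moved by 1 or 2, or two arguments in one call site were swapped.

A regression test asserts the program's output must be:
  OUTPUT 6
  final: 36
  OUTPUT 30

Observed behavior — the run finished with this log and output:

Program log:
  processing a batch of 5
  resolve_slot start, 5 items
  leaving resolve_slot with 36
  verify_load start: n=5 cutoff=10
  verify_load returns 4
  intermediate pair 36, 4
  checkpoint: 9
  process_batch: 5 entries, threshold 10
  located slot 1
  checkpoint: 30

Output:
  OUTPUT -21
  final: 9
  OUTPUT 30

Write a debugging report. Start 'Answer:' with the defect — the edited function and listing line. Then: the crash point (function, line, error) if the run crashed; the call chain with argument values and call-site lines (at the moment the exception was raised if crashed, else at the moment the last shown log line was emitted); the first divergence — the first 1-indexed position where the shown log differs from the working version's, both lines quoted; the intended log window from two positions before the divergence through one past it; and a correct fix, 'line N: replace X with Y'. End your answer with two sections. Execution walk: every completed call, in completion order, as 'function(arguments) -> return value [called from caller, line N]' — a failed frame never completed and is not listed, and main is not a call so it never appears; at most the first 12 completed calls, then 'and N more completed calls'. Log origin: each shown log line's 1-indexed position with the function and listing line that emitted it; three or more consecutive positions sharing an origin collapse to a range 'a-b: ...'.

Answer: the defect is in verify_load at line 13.
Key observation: The log first diverges at position 5: the faulty run prints 'verify_load returns 4' where the working version prints 'verify_load returns 1'.
Call chain: main.
First divergence: position 5 — the shown line 'verify_load returns 4' should read 'verify_load returns 1'.
Intended log window:
  3: leaving resolve_slot with 36
  4: verify_load start: n=5 cutoff=10
  5: verify_load returns 1
  6: intermediate pair 36, 1
Execution walk:
  resolve_slot([-3, 10, 10, 7, 12]) -> 36  [called from rate_window, line 28]
  verify_load([-3, 10, 10, 7, 12], 10) -> 4  [called from rate_window, line 29]
  rate_window([-3, 10, 10, 7, 12], 10) -> 9  [called from main, line 50]
  process_batch([-3, 10, 10, 7, 12], 10) -> 1  [called from sum_active, line 41]
  sum_active([-3, 10, 10, 7, 12], 10) -> 30  [called from main, line 52]
Log line origins:
  1: logged in main at line 49
  2: logged in resolve_slot at line 2
  3: logged in resolve_slot at line 6
  4: logged in verify_load at line 10
  5: logged in verify_load at line 15
  6: logged in rate_window at line 30
  7: logged in main at line 51
  8: logged in process_batch at line 35
  9: logged in sum_active at line 42
  10: logged in main at line 53
A correct fix: line 13: replace `entries[top] > top` with `entries[top] > low`.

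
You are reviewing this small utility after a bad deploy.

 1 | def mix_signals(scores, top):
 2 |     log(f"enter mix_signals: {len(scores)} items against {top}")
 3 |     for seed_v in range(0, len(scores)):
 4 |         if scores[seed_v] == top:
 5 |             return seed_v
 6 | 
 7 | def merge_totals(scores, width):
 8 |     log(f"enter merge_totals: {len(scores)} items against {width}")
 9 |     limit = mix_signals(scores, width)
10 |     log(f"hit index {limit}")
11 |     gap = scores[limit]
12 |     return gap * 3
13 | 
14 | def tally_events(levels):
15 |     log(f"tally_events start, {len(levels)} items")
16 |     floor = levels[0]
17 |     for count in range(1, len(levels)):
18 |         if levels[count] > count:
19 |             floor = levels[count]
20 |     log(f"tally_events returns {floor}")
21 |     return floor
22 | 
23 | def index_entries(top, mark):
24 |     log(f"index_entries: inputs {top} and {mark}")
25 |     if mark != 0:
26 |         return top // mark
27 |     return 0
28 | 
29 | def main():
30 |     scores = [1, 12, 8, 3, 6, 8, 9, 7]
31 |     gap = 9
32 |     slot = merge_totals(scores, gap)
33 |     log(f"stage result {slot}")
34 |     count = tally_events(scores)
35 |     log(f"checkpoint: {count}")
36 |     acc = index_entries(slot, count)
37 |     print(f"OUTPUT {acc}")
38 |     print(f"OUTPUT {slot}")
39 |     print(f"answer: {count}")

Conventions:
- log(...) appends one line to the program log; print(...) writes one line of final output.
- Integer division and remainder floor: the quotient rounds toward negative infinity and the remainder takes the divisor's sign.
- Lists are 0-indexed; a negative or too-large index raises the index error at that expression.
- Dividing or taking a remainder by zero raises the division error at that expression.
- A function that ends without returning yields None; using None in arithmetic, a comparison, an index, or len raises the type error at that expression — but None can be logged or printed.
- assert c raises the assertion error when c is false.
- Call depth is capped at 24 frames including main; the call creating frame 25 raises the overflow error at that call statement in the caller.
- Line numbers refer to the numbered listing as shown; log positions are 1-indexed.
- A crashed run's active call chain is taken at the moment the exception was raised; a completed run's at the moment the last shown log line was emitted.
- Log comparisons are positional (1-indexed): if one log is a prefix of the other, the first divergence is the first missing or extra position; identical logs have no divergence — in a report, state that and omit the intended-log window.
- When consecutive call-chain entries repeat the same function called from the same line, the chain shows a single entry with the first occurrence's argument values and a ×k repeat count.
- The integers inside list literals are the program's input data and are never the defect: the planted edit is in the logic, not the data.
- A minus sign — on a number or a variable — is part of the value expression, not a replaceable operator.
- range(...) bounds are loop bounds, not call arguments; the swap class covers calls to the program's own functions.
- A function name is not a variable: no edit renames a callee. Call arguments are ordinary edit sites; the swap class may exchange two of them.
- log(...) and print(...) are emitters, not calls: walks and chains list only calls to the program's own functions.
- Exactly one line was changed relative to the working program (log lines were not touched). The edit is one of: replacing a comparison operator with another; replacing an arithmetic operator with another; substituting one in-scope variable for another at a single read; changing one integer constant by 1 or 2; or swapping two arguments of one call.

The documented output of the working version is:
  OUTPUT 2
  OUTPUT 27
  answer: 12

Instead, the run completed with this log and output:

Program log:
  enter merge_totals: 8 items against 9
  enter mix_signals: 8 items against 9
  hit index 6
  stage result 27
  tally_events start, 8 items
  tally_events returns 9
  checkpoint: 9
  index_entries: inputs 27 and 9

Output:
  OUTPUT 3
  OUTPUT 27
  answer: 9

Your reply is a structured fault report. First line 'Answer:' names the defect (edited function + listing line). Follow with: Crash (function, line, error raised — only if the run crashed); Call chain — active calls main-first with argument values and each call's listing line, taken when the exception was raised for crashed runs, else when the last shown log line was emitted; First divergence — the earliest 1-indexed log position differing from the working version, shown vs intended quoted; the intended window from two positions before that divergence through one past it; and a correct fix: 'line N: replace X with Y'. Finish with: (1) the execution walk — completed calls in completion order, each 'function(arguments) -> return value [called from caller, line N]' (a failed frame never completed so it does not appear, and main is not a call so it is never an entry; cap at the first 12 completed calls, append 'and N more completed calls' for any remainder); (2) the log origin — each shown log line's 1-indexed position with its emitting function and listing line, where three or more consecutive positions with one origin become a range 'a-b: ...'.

Answer: the defect is in tally_events at line 18.
Core observation: Everything matches until log position 6, which reads 'tally_events returns 9' in place of 'tally_events returns 12'.
Call chain: main -> index_entries(27, 9) (called at line 36).
First divergence: at position 6 the run shows 'tally_events returns 9' where the working version logs 'tally_events returns 12'.
Intended log window:
  4: stage result 27
  5: tally_events start, 8 items
  6: tally_events returns 12
  7: checkpoint: 12
Execution walk:
  mix_signals([1, 12, 8, 3, 6, 8, 9, 7], 9) -> 6  [called from merge_totals, line 9]
  merge_totals([1, 12, 8, 3, 6, 8, 9, 7], 9) -> 27  [called from main, line 32]
  tally_events([1, 12, 8, 3, 6, 8, 9, 7]) -> 9  [called from main, line 34]
  index_entries(27, 9) -> 3  [called from main, line 36]
Log origin:
  1 — merge_totals, line 8
  2 — mix_signals, line 2
  3 — merge_totals, line 10
  4 — main, line 33
  5 — tally_events, line 15
  6 — tally_events, line 20
  7 — main, line 35
  8 — index_entries, line 24
A correct fix: line 18: replace `levels[count] > count` with `levels[count] > floor`.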